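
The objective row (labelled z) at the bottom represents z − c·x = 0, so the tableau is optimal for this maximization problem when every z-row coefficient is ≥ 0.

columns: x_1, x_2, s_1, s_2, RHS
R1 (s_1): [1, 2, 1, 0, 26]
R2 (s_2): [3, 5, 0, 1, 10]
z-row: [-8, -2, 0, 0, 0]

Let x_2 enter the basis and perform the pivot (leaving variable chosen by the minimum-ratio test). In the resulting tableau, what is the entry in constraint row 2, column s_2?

Ratio test on column x_2 — row 1: 26/2 = 13; row 2: 10/5 = 2. Minimum is 2 at row 2 (s_2 leaves); pivot element 5.
Divide row 2 by 5; eliminate column x_2 from the other rows.
In the new row 2, the s_2 entry is the old entry divided by the pivot: 1/5 = 1/5.

1/5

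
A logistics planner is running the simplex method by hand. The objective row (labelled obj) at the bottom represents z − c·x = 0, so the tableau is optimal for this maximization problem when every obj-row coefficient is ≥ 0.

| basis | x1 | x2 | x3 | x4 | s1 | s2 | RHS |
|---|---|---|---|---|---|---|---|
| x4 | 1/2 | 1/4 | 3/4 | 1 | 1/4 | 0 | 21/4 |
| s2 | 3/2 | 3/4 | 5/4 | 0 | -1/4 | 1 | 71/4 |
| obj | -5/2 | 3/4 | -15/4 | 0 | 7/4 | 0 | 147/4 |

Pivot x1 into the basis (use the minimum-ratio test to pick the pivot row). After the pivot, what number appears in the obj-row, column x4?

5

Ratio test on column x1 — row 1: (21/4)/(1/2) = 21/2; row 2: (71/4)/(3/2) = 71/6. Minimum is 21/2 at row 1 (x4 leaves); pivot element 1/2.
Divide row 1 by 1/2; eliminate column x1 from the other rows.
obj-row update in column x4: 0 − (-5/2)·2 = 5.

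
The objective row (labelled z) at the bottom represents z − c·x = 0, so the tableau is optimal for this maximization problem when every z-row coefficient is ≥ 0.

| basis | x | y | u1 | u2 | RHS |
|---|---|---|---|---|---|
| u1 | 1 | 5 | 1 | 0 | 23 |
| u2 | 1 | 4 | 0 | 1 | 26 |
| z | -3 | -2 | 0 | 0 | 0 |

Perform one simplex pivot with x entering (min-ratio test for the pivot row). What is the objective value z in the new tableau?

69

Ratio test on column x — row 1: 23/1 = 23; row 2: 26/1 = 26. Minimum is 23 at row 1 (u1 leaves); pivot element 1.
Pivot on row 1; the z-row RHS becomes 0 − (-3)·23 = 69.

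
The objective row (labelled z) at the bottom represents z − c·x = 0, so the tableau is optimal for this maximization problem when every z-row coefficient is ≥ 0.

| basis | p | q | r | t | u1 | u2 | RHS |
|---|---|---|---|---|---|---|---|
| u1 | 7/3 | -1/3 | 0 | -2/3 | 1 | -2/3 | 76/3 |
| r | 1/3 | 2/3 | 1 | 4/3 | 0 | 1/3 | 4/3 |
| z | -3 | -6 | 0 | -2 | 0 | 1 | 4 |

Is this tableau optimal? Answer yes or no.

no

The z-row has a negative entry -6 in column q, so it is not optimal.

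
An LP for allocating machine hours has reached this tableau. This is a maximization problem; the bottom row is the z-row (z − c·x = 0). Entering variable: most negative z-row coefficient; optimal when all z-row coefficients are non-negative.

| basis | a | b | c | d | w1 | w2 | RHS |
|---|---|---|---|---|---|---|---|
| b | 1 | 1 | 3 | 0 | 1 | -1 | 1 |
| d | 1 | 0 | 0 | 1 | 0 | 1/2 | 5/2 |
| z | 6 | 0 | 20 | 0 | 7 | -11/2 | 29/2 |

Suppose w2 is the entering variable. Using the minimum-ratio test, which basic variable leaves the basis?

d

Column w2 entries and ratios — b: -1 ≤ 0, skip; d: (5/2)/(1/2) = 5.
Smallest ratio is 5 in the row of d, so d leaves.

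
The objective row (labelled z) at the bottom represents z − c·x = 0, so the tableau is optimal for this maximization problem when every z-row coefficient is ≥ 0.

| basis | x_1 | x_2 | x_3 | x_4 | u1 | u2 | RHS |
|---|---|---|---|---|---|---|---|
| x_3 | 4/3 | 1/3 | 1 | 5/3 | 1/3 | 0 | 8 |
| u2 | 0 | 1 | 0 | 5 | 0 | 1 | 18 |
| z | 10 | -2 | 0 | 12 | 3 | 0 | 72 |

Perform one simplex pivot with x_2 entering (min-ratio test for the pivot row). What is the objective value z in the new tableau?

108

Ratio test on column x_2 — row 1: 8/(1/3) = 24; row 2: 18/1 = 18. Minimum is 18 at row 2 (u2 leaves); pivot element 1.
Pivot on row 2; the z-row RHS becomes 72 − (-2)·18 = 108.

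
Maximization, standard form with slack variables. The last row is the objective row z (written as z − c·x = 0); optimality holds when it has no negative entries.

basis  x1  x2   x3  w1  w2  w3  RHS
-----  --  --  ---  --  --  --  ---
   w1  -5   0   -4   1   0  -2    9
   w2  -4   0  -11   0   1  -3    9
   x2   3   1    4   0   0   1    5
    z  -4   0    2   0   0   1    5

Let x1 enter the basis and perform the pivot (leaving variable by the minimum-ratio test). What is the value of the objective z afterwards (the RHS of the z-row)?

Ratio test on column x1 — row 1: entry -5 ≤ 0; row 2: entry -4 ≤ 0; row 3: 5/3 = 5/3. Minimum is 5/3 at row 3 (x2 leaves); pivot element 3.
Pivot on row 3; the z-row RHS becomes 5 − (-4)·(5/3) = 35/3.

35/3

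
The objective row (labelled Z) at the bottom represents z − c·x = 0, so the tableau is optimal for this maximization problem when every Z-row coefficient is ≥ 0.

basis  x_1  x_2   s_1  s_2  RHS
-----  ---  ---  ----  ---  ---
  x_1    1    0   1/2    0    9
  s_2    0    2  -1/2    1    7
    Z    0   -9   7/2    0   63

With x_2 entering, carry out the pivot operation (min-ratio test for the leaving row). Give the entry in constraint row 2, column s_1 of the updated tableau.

Ratio test on column x_2 — row 1: entry 0 ≤ 0; row 2: 7/2 = 7/2. Minimum is 7/2 at row 2 (s_2 leaves); pivot element 2.
Divide row 2 by 2; eliminate column x_2 from the other rows.
In the new row 2, the s_1 entry is the old entry divided by the pivot: (-1/2)/2 = -1/4.

-1/4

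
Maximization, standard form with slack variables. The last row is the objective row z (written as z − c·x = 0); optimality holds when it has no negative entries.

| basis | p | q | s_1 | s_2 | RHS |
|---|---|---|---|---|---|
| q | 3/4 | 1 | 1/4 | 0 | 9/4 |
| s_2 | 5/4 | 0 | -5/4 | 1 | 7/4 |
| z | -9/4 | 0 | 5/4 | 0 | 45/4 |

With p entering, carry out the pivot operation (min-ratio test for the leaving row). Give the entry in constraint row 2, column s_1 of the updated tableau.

-1

Ratio test on column p — row 1: (9/4)/(3/4) = 3; row 2: (7/4)/(5/4) = 7/5. Minimum is 7/5 at row 2 (s_2 leaves); pivot element 5/4.
Divide row 2 by 5/4; eliminate column p from the other rows.
In the new row 2, the s_1 entry is the old entry divided by the pivot: (-5/4)/(5/4) = -1.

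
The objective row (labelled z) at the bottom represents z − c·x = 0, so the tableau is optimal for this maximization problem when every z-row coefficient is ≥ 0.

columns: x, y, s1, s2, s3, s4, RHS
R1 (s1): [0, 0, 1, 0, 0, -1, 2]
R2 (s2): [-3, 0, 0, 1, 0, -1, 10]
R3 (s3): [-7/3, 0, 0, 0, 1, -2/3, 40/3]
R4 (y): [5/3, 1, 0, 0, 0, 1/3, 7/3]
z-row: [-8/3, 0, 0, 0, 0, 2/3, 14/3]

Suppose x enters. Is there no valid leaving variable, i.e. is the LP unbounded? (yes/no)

no

Column x has positive entries in row(s) 4, so the ratio test bounds it — not unbounded.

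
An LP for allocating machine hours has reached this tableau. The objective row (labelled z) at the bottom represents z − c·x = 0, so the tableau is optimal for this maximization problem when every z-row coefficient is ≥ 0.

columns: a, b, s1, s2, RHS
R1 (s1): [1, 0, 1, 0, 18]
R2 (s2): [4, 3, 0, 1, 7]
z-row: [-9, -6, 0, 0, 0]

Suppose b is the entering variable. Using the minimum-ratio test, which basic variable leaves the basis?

Column b entries and ratios — s1: 0 ≤ 0, skip; s2: 7/3 = 7/3.
Smallest ratio is 7/3 in the row of s2, so s2 leaves.

s2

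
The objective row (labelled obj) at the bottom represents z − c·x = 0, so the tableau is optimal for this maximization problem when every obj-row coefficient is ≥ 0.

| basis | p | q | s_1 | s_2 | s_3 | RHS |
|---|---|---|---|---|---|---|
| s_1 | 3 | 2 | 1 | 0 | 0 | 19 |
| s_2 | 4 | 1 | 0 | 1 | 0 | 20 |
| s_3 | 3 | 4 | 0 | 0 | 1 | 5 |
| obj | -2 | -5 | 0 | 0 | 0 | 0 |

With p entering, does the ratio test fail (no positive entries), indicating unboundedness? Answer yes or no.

no

Column p has positive entries in row(s) 1, 2, 3, so the ratio test bounds it — not unbounded.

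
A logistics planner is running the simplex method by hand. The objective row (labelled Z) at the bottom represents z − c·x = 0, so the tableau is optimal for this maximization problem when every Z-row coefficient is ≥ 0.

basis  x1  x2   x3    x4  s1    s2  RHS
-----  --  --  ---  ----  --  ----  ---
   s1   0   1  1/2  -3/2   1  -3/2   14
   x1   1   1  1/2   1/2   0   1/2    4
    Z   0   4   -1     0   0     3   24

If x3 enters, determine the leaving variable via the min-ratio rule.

x1

Column x3 entries and ratios — s1: 14/(1/2) = 28; x1: 4/(1/2) = 8.
Smallest ratio is 8 in the row of x1, so x1 leaves.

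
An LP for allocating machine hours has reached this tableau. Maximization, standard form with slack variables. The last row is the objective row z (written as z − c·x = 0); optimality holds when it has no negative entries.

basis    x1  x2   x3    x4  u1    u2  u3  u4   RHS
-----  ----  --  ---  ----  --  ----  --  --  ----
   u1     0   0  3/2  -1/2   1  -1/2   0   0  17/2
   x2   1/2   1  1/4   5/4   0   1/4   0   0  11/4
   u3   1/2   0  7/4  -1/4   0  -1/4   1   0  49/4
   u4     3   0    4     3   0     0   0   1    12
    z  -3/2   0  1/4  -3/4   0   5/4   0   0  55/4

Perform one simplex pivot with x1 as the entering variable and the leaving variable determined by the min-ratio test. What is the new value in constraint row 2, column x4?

Ratio test on column x1 — row 1: entry 0 ≤ 0; row 2: (11/4)/(1/2) = 11/2; row 3: (49/4)/(1/2) = 49/2; row 4: 12/3 = 4. Minimum is 4 at row 4 (u4 leaves); pivot element 3.
Divide row 4 by 3; eliminate column x1 from the other rows.
Row 2 update in column x4: 5/4 − (1/2)·1 = 3/4.

3/4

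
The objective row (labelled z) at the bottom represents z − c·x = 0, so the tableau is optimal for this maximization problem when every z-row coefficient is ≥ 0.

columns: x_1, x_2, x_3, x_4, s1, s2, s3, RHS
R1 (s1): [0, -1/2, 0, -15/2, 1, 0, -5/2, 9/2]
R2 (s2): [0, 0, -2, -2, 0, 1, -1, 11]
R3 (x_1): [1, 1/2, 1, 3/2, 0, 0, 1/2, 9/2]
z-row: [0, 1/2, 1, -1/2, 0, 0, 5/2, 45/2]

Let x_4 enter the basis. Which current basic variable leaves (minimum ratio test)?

x_1

Column x_4 entries and ratios — s1: -15/2 ≤ 0, skip; s2: -2 ≤ 0, skip; x_1: (9/2)/(3/2) = 3.
Smallest ratio is 3 in the row of x_1, so x_1 leaves.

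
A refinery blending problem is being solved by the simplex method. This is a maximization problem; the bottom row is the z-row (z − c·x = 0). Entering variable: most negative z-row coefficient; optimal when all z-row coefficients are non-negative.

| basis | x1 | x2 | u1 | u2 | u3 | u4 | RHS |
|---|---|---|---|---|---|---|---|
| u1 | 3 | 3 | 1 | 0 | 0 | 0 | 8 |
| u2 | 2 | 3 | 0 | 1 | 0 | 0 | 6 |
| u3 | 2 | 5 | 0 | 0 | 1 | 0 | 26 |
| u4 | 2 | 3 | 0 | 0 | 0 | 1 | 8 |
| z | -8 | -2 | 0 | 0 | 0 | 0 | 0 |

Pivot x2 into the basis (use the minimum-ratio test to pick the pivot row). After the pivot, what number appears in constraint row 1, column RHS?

2

Ratio test on column x2 — row 1: 8/3 = 8/3; row 2: 6/3 = 2; row 3: 26/5 = 26/5; row 4: 8/3 = 8/3. Minimum is 2 at row 2 (u2 leaves); pivot element 3.
Divide row 2 by 3; eliminate column x2 from the other rows.
Row 1 update in column RHS: 8 − 3·2 = 2.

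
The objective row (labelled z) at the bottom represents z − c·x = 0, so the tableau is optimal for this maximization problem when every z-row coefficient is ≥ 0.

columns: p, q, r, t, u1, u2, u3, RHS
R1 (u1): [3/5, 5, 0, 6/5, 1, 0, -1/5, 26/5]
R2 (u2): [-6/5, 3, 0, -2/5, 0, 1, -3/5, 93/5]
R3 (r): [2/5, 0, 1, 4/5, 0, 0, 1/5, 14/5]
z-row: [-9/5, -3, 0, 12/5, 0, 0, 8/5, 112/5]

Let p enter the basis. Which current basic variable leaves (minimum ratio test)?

Column p entries and ratios — u1: (26/5)/(3/5) = 26/3; u2: -6/5 ≤ 0, skip; r: (14/5)/(2/5) = 7.
Smallest ratio is 7 in the row of r, so r leaves.

r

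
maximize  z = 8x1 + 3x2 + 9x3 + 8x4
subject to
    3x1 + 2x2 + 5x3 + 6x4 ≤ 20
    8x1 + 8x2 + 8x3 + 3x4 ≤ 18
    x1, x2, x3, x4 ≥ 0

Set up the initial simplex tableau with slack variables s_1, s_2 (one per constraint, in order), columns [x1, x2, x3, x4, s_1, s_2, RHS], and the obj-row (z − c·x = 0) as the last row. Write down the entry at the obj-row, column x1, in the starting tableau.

-8

The obj-row carries the negated objective coefficients: the x1 entry is -8.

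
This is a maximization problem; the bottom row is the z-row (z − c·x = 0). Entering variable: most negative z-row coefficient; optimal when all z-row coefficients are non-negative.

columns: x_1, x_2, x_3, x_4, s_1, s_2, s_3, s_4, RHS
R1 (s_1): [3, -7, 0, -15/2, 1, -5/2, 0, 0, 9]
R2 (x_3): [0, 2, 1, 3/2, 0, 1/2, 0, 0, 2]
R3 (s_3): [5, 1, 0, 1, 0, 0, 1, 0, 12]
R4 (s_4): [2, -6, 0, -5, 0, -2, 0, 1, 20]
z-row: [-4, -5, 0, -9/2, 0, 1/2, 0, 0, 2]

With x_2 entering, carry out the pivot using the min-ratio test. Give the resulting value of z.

Ratio test on column x_2 — row 1: entry -7 ≤ 0; row 2: 2/2 = 1; row 3: 12/1 = 12; row 4: entry -6 ≤ 0. Minimum is 1 at row 2 (x_3 leaves); pivot element 2.
Pivot on row 2; the z-row RHS becomes 2 − (-5)·1 = 7.

7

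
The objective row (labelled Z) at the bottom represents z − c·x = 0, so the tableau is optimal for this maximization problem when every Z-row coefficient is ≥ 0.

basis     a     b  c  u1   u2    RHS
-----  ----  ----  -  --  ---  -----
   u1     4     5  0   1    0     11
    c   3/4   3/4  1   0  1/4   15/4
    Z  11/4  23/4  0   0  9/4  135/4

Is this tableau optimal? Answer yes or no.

Every Z-row coefficient is ≥ 0, so the tableau is optimal.

yes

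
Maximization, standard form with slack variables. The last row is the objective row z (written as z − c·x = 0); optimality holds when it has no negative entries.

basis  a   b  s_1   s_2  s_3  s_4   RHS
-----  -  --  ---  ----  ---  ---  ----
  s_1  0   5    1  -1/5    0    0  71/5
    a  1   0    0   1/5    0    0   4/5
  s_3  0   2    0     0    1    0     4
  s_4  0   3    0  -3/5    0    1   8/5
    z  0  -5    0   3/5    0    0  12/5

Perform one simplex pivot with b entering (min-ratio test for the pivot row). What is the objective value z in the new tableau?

76/15

Ratio test on column b — row 1: (71/5)/5 = 71/25; row 2: entry 0 ≤ 0; row 3: 4/2 = 2; row 4: (8/5)/3 = 8/15. Minimum is 8/15 at row 4 (s_4 leaves); pivot element 3.
Pivot on row 4; the z-row RHS becomes 12/5 − (-5)·(8/15) = 76/15.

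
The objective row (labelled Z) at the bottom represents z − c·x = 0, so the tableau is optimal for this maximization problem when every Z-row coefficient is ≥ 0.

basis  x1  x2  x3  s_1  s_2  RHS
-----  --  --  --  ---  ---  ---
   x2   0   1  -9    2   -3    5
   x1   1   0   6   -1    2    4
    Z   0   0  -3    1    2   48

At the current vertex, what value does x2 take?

x2 is basic (row 1); its value is the RHS of that row, 5.

5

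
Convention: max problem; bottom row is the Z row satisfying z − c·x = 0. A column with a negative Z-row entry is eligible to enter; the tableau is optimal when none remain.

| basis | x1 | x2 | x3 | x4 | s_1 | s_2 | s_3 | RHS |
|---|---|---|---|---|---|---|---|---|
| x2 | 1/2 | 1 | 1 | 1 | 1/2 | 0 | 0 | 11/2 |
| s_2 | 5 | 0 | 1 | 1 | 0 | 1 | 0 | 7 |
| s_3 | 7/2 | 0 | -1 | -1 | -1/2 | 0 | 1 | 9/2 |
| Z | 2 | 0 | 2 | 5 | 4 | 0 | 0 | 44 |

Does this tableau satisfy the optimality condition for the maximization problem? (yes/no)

yes

Every Z-row coefficient is ≥ 0, so the tableau is optimal.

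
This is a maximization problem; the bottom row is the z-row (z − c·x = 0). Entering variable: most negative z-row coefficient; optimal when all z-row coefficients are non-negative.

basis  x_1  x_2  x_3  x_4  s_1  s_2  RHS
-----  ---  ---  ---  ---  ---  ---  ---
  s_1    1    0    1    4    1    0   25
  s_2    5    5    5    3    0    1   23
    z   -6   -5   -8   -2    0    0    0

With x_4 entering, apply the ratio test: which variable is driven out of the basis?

s_1

Column x_4 entries and ratios — s_1: 25/4 = 25/4; s_2: 23/3 = 23/3.
Smallest ratio is 25/4 in the row of s_1, so s_1 leaves.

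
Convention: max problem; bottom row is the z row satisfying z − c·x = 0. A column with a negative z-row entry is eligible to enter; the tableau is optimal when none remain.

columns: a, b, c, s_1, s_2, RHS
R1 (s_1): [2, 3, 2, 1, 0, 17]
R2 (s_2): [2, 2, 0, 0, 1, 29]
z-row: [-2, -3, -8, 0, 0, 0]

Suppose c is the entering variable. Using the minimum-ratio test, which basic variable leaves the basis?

s_1

Column c entries and ratios — s_1: 17/2 = 17/2; s_2: 0 ≤ 0, skip.
Smallest ratio is 17/2 in the row of s_1, so s_1 leaves.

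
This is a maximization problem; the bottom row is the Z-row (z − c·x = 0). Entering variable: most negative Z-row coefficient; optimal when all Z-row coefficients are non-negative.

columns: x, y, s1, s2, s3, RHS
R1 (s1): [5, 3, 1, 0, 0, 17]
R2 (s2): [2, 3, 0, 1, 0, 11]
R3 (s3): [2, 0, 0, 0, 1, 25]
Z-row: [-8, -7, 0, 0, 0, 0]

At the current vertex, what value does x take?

0

x is not in the basis, so in the current basic feasible solution x = 0.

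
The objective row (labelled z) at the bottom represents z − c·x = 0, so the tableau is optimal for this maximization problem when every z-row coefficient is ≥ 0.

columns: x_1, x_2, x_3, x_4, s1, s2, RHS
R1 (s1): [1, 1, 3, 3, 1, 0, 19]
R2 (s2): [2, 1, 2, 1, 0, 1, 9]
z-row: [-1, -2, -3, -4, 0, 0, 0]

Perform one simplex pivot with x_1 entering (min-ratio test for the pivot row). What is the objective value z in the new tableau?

9/2

Ratio test on column x_1 — row 1: 19/1 = 19; row 2: 9/2 = 9/2. Minimum is 9/2 at row 2 (s2 leaves); pivot element 2.
Pivot on row 2; the z-row RHS becomes 0 − (-1)·(9/2) = 9/2.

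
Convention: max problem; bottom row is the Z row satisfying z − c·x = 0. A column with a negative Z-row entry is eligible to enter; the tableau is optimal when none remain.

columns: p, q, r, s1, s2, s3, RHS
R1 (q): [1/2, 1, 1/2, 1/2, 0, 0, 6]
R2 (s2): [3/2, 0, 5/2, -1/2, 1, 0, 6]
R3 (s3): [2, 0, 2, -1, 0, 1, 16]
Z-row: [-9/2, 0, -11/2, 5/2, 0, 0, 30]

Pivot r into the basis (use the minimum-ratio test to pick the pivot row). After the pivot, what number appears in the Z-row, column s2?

Ratio test on column r — row 1: 6/(1/2) = 12; row 2: 6/(5/2) = 12/5; row 3: 16/2 = 8. Minimum is 12/5 at row 2 (s2 leaves); pivot element 5/2.
Divide row 2 by 5/2; eliminate column r from the other rows.
Z-row update in column s2: 0 − (-11/2)·(2/5) = 11/5.

11/5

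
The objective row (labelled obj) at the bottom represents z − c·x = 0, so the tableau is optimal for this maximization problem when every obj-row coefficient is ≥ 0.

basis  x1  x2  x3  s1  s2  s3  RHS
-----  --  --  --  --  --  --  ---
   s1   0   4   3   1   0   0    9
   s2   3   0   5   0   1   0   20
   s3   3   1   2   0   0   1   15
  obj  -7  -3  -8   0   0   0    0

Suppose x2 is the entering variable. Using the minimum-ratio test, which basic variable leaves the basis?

Column x2 entries and ratios — s1: 9/4 = 9/4; s2: 0 ≤ 0, skip; s3: 15/1 = 15.
Smallest ratio is 9/4 in the row of s1, so s1 leaves.

s1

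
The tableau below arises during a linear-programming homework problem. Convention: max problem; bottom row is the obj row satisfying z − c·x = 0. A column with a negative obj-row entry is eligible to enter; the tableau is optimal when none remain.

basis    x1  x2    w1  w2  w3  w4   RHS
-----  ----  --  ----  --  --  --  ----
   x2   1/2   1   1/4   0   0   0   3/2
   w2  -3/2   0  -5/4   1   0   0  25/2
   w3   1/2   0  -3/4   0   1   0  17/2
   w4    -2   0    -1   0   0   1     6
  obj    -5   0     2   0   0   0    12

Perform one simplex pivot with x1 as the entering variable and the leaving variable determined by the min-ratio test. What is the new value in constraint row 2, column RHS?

Ratio test on column x1 — row 1: (3/2)/(1/2) = 3; row 2: entry -3/2 ≤ 0; row 3: (17/2)/(1/2) = 17; row 4: entry -2 ≤ 0. Minimum is 3 at row 1 (x2 leaves); pivot element 1/2.
Divide row 1 by 1/2; eliminate column x1 from the other rows.
Row 2 update in column RHS: 25/2 − (-3/2)·3 = 17.

17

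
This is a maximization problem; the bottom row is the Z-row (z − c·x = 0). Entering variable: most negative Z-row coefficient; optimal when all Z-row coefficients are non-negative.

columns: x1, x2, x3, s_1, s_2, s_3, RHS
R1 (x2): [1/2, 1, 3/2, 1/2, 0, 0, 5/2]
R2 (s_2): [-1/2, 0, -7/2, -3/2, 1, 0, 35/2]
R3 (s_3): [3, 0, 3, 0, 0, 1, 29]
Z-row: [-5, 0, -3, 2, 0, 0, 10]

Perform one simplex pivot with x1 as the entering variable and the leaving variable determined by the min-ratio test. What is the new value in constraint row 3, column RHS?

14

Ratio test on column x1 — row 1: (5/2)/(1/2) = 5; row 2: entry -1/2 ≤ 0; row 3: 29/3 = 29/3. Minimum is 5 at row 1 (x2 leaves); pivot element 1/2.
Divide row 1 by 1/2; eliminate column x1 from the other rows.
Row 3 update in column RHS: 29 − 3·5 = 14.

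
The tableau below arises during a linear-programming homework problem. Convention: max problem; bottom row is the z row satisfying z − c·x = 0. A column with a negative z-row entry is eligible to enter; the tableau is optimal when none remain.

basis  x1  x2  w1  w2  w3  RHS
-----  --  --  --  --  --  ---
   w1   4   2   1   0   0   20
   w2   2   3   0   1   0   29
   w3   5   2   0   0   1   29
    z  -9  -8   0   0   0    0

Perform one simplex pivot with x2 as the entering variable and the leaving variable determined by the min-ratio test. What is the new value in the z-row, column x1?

-11/3

Ratio test on column x2 — row 1: 20/2 = 10; row 2: 29/3 = 29/3; row 3: 29/2 = 29/2. Minimum is 29/3 at row 2 (w2 leaves); pivot element 3.
Divide row 2 by 3; eliminate column x2 from the other rows.
z-row update in column x1: -9 − (-8)·(2/3) = -11/3.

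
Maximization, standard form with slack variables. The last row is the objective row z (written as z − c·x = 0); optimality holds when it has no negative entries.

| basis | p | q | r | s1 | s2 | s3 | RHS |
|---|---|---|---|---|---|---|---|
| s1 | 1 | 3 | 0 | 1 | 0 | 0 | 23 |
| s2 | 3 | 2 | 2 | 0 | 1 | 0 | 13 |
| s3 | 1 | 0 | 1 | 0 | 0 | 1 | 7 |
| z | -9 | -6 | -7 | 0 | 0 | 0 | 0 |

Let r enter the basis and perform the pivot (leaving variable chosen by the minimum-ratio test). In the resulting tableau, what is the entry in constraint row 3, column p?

Ratio test on column r — row 1: entry 0 ≤ 0; row 2: 13/2 = 13/2; row 3: 7/1 = 7. Minimum is 13/2 at row 2 (s2 leaves); pivot element 2.
Divide row 2 by 2; eliminate column r from the other rows.
Row 3 update in column p: 1 − 1·(3/2) = -1/2.

-1/2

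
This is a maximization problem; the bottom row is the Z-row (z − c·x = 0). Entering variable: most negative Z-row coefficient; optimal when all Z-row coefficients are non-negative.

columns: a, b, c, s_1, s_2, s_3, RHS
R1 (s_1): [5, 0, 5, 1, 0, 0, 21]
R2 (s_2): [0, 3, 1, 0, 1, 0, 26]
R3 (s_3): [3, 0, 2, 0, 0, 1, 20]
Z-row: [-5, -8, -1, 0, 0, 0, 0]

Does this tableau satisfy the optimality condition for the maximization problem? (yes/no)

no

The Z-row has a negative entry -8 in column b, so it is not optimal.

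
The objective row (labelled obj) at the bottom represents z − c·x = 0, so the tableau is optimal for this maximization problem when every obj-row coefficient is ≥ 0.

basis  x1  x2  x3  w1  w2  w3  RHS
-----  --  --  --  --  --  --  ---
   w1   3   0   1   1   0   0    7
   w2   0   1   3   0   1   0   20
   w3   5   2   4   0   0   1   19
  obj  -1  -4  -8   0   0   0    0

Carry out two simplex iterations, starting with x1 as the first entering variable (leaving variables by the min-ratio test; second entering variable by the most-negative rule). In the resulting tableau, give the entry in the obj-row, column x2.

18/7

Ratio test on column x1 — row 1: 7/3 = 7/3; row 2: entry 0 ≤ 0; row 3: 19/5 = 19/5. Minimum is 7/3 at row 1 (w1 leaves); pivot element 3.
Divide row 1 by 3; eliminate column x1 from the other rows.
Second iteration: most negative obj-row entry is -23/3 in column x3, so x3 enters.
Ratio test on column x3 — row 1: (7/3)/(1/3) = 7; row 2: 20/3 = 20/3; row 3: (22/3)/(7/3) = 22/7. Minimum is 22/7 at row 3 (w3 leaves); pivot element 7/3.
Divide row 3 by 7/3; eliminate column x3 from the other rows.
After both pivots, the entry at the obj-row, column x2 is 18/7.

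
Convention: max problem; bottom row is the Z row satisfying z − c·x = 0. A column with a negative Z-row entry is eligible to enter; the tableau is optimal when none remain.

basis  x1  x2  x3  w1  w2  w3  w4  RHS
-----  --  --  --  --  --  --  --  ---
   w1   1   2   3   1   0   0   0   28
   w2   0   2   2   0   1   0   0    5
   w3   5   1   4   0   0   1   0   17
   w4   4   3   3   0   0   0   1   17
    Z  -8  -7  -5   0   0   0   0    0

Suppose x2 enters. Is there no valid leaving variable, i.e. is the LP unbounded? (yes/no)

no

Column x2 has positive entries in row(s) 1, 2, 3, 4, so the ratio test bounds it — not unbounded.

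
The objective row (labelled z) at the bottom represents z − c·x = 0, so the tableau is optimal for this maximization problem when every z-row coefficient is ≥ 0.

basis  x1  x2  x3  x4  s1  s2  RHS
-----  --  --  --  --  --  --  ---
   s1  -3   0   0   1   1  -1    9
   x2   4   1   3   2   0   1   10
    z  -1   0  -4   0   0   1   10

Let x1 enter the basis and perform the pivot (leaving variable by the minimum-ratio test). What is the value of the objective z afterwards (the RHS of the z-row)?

Ratio test on column x1 — row 1: entry -3 ≤ 0; row 2: 10/4 = 5/2. Minimum is 5/2 at row 2 (x2 leaves); pivot element 4.
Pivot on row 2; the z-row RHS becomes 10 − (-1)·(5/2) = 25/2.

25/2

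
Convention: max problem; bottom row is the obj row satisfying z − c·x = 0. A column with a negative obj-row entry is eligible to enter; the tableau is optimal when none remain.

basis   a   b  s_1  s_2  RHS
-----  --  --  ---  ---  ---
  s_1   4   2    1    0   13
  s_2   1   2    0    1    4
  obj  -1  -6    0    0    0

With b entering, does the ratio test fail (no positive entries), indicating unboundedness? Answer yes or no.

no

Column b has positive entries in row(s) 1, 2, so the ratio test bounds it — not unbounded.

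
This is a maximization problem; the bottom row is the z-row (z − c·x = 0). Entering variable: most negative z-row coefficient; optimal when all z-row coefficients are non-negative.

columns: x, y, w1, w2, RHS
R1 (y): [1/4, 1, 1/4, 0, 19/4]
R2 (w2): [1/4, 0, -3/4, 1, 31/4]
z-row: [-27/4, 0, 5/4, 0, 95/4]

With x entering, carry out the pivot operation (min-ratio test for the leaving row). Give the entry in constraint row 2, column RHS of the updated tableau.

Ratio test on column x — row 1: (19/4)/(1/4) = 19; row 2: (31/4)/(1/4) = 31. Minimum is 19 at row 1 (y leaves); pivot element 1/4.
Divide row 1 by 1/4; eliminate column x from the other rows.
Row 2 update in column RHS: 31/4 − (1/4)·19 = 3.

3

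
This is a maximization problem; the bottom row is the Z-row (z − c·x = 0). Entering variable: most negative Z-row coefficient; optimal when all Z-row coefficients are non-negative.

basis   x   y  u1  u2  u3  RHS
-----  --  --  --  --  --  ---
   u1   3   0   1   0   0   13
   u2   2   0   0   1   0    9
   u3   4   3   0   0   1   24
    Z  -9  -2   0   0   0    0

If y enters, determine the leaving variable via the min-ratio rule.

Column y entries and ratios — u1: 0 ≤ 0, skip; u2: 0 ≤ 0, skip; u3: 24/3 = 8.
Smallest ratio is 8 in the row of u3, so u3 leaves.

u3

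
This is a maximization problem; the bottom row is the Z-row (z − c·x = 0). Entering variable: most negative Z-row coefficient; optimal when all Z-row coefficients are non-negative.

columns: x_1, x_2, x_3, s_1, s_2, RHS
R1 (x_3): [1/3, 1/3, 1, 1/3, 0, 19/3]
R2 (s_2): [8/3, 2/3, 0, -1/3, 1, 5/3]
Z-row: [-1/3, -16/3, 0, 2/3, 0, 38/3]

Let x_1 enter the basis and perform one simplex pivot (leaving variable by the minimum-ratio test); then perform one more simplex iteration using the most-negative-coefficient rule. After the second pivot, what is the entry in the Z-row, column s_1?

-2

Ratio test on column x_1 — row 1: (19/3)/(1/3) = 19; row 2: (5/3)/(8/3) = 5/8. Minimum is 5/8 at row 2 (s_2 leaves); pivot element 8/3.
Divide row 2 by 8/3; eliminate column x_1 from the other rows.
Second iteration: most negative Z-row entry is -21/4 in column x_2, so x_2 enters.
Ratio test on column x_2 — row 1: (49/8)/(1/4) = 49/2; row 2: (5/8)/(1/4) = 5/2. Minimum is 5/2 at row 2 (x_1 leaves); pivot element 1/4.
Divide row 2 by 1/4; eliminate column x_2 from the other rows.
After both pivots, the entry at the Z-row, column s_1 is -2.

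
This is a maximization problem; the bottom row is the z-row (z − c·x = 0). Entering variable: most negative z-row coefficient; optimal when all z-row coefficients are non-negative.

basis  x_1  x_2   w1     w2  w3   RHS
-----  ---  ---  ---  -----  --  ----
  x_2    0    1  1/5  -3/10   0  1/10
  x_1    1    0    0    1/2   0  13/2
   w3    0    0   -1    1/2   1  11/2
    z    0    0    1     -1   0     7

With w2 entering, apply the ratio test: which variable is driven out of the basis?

Column w2 entries and ratios — x_2: -3/10 ≤ 0, skip; x_1: (13/2)/(1/2) = 13; w3: (11/2)/(1/2) = 11.
Smallest ratio is 11 in the row of w3, so w3 leaves.

w3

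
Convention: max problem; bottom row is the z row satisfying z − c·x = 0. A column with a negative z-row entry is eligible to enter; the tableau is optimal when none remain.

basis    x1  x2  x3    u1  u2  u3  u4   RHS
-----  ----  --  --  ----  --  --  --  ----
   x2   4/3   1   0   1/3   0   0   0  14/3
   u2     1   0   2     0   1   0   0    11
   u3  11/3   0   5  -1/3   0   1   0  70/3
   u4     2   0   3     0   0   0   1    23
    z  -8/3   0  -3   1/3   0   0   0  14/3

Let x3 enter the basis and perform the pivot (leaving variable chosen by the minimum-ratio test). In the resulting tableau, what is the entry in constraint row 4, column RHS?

9

Ratio test on column x3 — row 1: entry 0 ≤ 0; row 2: 11/2 = 11/2; row 3: (70/3)/5 = 14/3; row 4: 23/3 = 23/3. Minimum is 14/3 at row 3 (u3 leaves); pivot element 5.
Divide row 3 by 5; eliminate column x3 from the other rows.
Row 4 update in column RHS: 23 − 3·(14/3) = 9.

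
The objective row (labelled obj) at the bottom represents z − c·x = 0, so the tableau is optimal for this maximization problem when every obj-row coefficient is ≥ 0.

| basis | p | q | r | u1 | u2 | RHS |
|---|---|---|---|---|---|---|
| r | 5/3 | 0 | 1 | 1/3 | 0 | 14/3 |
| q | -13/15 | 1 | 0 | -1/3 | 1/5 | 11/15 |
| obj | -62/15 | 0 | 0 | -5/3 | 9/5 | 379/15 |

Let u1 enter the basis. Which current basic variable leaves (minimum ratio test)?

r

Column u1 entries and ratios — r: (14/3)/(1/3) = 14; q: -1/3 ≤ 0, skip.
Smallest ratio is 14 in the row of r, so r leaves.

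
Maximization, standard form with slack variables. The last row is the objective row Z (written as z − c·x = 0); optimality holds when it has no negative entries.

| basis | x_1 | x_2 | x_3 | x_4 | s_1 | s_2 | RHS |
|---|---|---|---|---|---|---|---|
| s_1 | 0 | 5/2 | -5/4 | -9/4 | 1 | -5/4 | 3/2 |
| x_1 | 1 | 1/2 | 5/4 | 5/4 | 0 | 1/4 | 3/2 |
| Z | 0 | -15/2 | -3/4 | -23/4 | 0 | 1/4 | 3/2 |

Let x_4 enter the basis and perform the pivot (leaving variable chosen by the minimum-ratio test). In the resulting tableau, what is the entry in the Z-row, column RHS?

42/5

Ratio test on column x_4 — row 1: entry -9/4 ≤ 0; row 2: (3/2)/(5/4) = 6/5. Minimum is 6/5 at row 2 (x_1 leaves); pivot element 5/4.
Divide row 2 by 5/4; eliminate column x_4 from the other rows.
Z-row update in column RHS: 3/2 − (-23/4)·(6/5) = 42/5.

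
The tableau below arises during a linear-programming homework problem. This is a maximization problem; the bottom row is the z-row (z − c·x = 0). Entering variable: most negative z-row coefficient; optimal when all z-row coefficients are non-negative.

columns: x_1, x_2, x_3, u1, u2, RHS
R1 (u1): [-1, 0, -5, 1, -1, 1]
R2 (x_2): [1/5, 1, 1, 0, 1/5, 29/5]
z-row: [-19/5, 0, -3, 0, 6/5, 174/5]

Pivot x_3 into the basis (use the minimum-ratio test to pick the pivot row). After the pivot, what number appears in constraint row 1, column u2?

0

Ratio test on column x_3 — row 1: entry -5 ≤ 0; row 2: (29/5)/1 = 29/5. Minimum is 29/5 at row 2 (x_2 leaves); pivot element 1.
Divide row 2 by 1; eliminate column x_3 from the other rows.
Row 1 update in column u2: -1 − (-5)·(1/5) = 0.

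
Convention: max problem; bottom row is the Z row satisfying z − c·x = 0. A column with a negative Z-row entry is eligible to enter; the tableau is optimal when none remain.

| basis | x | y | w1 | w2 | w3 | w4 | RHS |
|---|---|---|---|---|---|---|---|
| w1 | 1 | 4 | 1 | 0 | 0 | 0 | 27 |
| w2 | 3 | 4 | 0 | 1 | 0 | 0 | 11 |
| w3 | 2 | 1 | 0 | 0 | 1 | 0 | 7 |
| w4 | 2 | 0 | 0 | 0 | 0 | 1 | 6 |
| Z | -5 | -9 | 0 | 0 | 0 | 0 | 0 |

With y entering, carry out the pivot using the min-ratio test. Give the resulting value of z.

Ratio test on column y — row 1: 27/4 = 27/4; row 2: 11/4 = 11/4; row 3: 7/1 = 7; row 4: entry 0 ≤ 0. Minimum is 11/4 at row 2 (w2 leaves); pivot element 4.
Pivot on row 2; the Z-row RHS becomes 0 − (-9)·(11/4) = 99/4.

99/4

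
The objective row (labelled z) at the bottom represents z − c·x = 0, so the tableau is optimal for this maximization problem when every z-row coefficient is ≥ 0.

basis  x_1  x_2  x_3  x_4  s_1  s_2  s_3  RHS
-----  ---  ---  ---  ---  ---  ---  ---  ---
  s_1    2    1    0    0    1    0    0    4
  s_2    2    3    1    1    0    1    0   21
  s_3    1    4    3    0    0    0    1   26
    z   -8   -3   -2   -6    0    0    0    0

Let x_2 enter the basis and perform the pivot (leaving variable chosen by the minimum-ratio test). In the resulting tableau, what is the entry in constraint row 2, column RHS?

9

Ratio test on column x_2 — row 1: 4/1 = 4; row 2: 21/3 = 7; row 3: 26/4 = 13/2. Minimum is 4 at row 1 (s_1 leaves); pivot element 1.
Divide row 1 by 1; eliminate column x_2 from the other rows.
Row 2 update in column RHS: 21 − 3·4 = 9.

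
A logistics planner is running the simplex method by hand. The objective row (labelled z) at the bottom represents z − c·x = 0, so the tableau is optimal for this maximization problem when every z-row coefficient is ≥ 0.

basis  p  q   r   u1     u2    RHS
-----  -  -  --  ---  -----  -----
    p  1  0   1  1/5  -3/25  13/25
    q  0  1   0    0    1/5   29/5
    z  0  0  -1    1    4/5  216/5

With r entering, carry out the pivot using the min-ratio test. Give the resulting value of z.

1093/25

Ratio test on column r — row 1: (13/25)/1 = 13/25; row 2: entry 0 ≤ 0. Minimum is 13/25 at row 1 (p leaves); pivot element 1.
Pivot on row 1; the z-row RHS becomes 216/5 − (-1)·(13/25) = 1093/25.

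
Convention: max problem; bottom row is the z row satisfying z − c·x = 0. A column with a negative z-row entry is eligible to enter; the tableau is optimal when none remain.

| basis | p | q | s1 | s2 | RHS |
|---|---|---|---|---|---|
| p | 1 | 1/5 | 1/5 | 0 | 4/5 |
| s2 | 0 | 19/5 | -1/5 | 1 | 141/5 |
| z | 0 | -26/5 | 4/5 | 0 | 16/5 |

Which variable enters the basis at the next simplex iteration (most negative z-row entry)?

q

Negative z-row entries: q: -26/5.
The most negative is -26/5 in column q, so q enters.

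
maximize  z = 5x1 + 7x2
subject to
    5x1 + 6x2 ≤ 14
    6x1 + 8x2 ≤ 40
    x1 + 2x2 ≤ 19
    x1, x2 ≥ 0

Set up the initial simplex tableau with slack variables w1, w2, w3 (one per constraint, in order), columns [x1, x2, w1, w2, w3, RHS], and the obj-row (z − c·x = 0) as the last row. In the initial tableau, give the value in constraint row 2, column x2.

Constraint 2 has coefficient 8 on x2.

8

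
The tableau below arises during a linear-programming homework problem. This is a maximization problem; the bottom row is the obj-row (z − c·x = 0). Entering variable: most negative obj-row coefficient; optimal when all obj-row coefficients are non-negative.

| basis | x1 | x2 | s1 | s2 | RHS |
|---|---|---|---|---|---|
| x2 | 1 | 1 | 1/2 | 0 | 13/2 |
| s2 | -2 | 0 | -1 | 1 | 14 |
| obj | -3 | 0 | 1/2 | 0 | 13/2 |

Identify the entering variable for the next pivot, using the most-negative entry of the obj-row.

Negative obj-row entries: x1: -3.
The most negative is -3 in column x1, so x1 enters.

x1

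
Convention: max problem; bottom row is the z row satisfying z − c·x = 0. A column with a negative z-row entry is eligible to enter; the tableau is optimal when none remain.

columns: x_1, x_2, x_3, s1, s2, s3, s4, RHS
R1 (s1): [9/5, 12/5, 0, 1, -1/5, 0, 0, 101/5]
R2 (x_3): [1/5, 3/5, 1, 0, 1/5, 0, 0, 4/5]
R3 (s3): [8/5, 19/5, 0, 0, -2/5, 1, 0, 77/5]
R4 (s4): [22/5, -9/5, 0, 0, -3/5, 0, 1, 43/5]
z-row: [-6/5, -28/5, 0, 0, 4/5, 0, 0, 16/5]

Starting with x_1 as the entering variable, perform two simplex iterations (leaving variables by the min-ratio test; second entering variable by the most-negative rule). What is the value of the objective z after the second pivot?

46/5

Ratio test on column x_1 — row 1: (101/5)/(9/5) = 101/9; row 2: (4/5)/(1/5) = 4; row 3: (77/5)/(8/5) = 77/8; row 4: (43/5)/(22/5) = 43/22. Minimum is 43/22 at row 4 (s4 leaves); pivot element 22/5.
Pivot on row 4; the z-row RHS becomes 16/5 − (-6/5)·(43/22) = 61/11.
Next entering variable (most negative z-row entry -67/11): x_2.
Ratio test on column x_2 — row 1: (367/22)/(69/22) = 367/69; row 2: (9/22)/(15/22) = 3/5; row 3: (135/11)/(49/11) = 135/49; row 4: entry -9/22 ≤ 0. Minimum is 3/5 at row 2 (x_3 leaves); pivot element 15/22.
After the second pivot the z-row RHS is 61/11 − (-67/11)·(3/5) = 46/5.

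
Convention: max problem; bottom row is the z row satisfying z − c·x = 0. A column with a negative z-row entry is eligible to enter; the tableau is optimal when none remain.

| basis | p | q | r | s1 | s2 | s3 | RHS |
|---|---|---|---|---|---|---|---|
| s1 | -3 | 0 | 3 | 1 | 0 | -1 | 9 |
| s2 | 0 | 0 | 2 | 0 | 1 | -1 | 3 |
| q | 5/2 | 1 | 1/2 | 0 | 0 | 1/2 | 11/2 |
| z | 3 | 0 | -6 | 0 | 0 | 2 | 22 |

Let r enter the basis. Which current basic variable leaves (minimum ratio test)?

s2

Column r entries and ratios — s1: 9/3 = 3; s2: 3/2 = 3/2; q: (11/2)/(1/2) = 11.
Smallest ratio is 3/2 in the row of s2, so s2 leaves.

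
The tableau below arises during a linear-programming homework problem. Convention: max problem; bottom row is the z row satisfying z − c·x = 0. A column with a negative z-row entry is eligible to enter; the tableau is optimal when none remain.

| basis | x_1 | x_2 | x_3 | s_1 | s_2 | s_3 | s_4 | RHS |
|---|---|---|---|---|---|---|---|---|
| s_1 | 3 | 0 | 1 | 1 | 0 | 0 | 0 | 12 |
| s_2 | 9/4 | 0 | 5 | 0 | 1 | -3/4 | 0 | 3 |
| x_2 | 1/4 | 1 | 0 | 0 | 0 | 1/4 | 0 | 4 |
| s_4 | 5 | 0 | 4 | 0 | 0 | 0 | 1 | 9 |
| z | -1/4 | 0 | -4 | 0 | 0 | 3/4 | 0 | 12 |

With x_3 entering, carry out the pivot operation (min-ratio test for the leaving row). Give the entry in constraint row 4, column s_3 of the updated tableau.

Ratio test on column x_3 — row 1: 12/1 = 12; row 2: 3/5 = 3/5; row 3: entry 0 ≤ 0; row 4: 9/4 = 9/4. Minimum is 3/5 at row 2 (s_2 leaves); pivot element 5.
Divide row 2 by 5; eliminate column x_3 from the other rows.
Row 4 update in column s_3: 0 − 4·(-3/20) = 3/5.

3/5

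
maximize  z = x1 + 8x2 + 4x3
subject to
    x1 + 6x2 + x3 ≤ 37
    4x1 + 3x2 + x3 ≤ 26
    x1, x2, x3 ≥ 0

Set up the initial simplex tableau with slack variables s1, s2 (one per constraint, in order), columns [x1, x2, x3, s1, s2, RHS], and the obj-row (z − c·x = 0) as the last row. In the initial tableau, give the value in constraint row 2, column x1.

Constraint 2 has coefficient 4 on x1.

4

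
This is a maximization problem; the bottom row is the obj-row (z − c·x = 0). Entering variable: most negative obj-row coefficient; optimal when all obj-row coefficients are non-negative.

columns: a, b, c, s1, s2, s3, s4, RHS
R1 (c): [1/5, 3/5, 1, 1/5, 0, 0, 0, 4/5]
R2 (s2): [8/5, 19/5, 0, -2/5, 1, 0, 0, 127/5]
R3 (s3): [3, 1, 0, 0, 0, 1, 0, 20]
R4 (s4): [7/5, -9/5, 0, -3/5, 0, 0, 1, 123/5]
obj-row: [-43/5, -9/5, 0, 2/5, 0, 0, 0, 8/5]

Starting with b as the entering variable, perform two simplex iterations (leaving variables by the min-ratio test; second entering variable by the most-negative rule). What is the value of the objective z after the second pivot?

36

Ratio test on column b — row 1: (4/5)/(3/5) = 4/3; row 2: (127/5)/(19/5) = 127/19; row 3: 20/1 = 20; row 4: entry -9/5 ≤ 0. Minimum is 4/3 at row 1 (c leaves); pivot element 3/5.
Pivot on row 1; the obj-row RHS becomes 8/5 − (-9/5)·(4/3) = 4.
Next entering variable (most negative obj-row entry -8): a.
Ratio test on column a — row 1: (4/3)/(1/3) = 4; row 2: (61/3)/(1/3) = 61; row 3: (56/3)/(8/3) = 7; row 4: 27/2 = 27/2. Minimum is 4 at row 1 (b leaves); pivot element 1/3.
After the second pivot the obj-row RHS is 4 − (-8)·4 = 36.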